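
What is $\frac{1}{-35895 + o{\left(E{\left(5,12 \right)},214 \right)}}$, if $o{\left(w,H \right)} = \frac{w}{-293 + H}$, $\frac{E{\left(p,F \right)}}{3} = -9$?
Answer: $- \frac{79}{2835678} \approx -2.7859 \cdot 10^{-5}$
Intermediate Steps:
$E{\left(p,F \right)} = -27$ ($E{\left(p,F \right)} = 3 \left(-9\right) = -27$)
$o{\left(w,H \right)} = \frac{w}{-293 + H}$
$\frac{1}{-35895 + o{\left(E{\left(5,12 \right)},214 \right)}} = \frac{1}{-35895 - \frac{27}{-293 + 214}} = \frac{1}{-35895 - \frac{27}{-79}} = \frac{1}{-35895 - - \frac{27}{79}} = \frac{1}{-35895 + \frac{27}{79}} = \frac{1}{- \frac{2835678}{79}} = - \frac{79}{2835678}$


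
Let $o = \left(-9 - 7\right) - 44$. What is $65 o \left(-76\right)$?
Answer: $296400$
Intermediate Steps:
$o = -60$ ($o = \left(-9 - 7\right) - 44 = -16 - 44 = -60$)
$65 o \left(-76\right) = 65 \left(-60\right) \left(-76\right) = \left(-3900\right) \left(-76\right) = 296400$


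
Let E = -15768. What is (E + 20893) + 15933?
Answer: 21058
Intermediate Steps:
(E + 20893) + 15933 = (-15768 + 20893) + 15933 = 5125 + 15933 = 21058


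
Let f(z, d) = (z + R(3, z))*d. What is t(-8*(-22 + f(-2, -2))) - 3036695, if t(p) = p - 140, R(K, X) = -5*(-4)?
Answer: -3036371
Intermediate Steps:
R(K, X) = 20
f(z, d) = d*(20 + z) (f(z, d) = (z + 20)*d = (20 + z)*d = d*(20 + z))
t(p) = -140 + p
t(-8*(-22 + f(-2, -2))) - 3036695 = (-140 - 8*(-22 - 2*(20 - 2))) - 3036695 = (-140 - 8*(-22 - 2*18)) - 3036695 = (-140 - 8*(-22 - 36)) - 3036695 = (-140 - 8*(-58)) - 3036695 = (-140 + 464) - 3036695 = 324 - 3036695 = -3036371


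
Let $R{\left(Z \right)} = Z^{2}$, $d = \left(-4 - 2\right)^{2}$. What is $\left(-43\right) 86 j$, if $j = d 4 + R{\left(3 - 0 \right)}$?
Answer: $-565794$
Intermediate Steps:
$d = 36$ ($d = \left(-6\right)^{2} = 36$)
$j = 153$ ($j = 36 \cdot 4 + \left(3 - 0\right)^{2} = 144 + \left(3 + 0\right)^{2} = 144 + 3^{2} = 144 + 9 = 153$)
$\left(-43\right) 86 j = \left(-43\right) 86 \cdot 153 = \left(-3698\right) 153 = -565794$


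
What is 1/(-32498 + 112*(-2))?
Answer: -1/32722 ≈ -3.0560e-5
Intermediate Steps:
1/(-32498 + 112*(-2)) = 1/(-32498 - 224) = 1/(-32722) = -1/32722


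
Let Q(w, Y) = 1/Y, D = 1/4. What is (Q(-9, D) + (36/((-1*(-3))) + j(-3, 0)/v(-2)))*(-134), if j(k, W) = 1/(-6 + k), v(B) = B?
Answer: -19363/9 ≈ -2151.4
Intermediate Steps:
D = 1/4 ≈ 0.25000
(Q(-9, D) + (36/((-1*(-3))) + j(-3, 0)/v(-2)))*(-134) = (1/(1/4) + (36/((-1*(-3))) + 1/(-6 - 3*(-2))))*(-134) = (4 + (36/3 - 1/2/(-9)))*(-134) = (4 + (36*(1/3) - 1/9*(-1/2)))*(-134) = (4 + (12 + 1/18))*(-134) = (4 + 217/18)*(-134) = (289/18)*(-134) = -19363/9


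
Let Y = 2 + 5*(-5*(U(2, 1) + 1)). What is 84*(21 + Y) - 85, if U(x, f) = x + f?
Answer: -6553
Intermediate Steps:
U(x, f) = f + x
Y = -98 (Y = 2 + 5*(-5*((1 + 2) + 1)) = 2 + 5*(-5*(3 + 1)) = 2 + 5*(-5*4) = 2 + 5*(-20) = 2 - 100 = -98)
84*(21 + Y) - 85 = 84*(21 - 98) - 85 = 84*(-77) - 85 = -6468 - 85 = -6553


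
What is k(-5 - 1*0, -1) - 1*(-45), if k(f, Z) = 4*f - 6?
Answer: 19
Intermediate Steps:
k(f, Z) = -6 + 4*f
k(-5 - 1*0, -1) - 1*(-45) = (-6 + 4*(-5 - 1*0)) - 1*(-45) = (-6 + 4*(-5 + 0)) + 45 = (-6 + 4*(-5)) + 45 = (-6 - 20) + 45 = -26 + 45 = 19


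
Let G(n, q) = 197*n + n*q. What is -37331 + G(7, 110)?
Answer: -35182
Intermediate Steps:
-37331 + G(7, 110) = -37331 + 7*(197 + 110) = -37331 + 7*307 = -37331 + 2149 = -35182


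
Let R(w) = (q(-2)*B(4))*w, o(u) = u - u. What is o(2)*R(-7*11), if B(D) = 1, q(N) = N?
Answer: 0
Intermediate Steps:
o(u) = 0
R(w) = -2*w (R(w) = (-2*1)*w = -2*w)
o(2)*R(-7*11) = 0*(-(-14)*11) = 0*(-2*(-77)) = 0*154 = 0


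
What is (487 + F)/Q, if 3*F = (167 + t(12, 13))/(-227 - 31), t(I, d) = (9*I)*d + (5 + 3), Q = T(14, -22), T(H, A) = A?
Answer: -375359/17028 ≈ -22.044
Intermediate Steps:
Q = -22
t(I, d) = 8 + 9*I*d (t(I, d) = 9*I*d + 8 = 8 + 9*I*d)
F = -1579/774 (F = ((167 + (8 + 9*12*13))/(-227 - 31))/3 = ((167 + (8 + 1404))/(-258))/3 = ((167 + 1412)*(-1/258))/3 = (1579*(-1/258))/3 = (1/3)*(-1579/258) = -1579/774 ≈ -2.0401)
(487 + F)/Q = (487 - 1579/774)/(-22) = (375359/774)*(-1/22) = -375359/17028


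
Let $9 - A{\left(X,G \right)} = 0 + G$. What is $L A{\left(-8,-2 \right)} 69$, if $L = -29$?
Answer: $-22011$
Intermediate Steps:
$A{\left(X,G \right)} = 9 - G$ ($A{\left(X,G \right)} = 9 - \left(0 + G\right) = 9 - G$)
$L A{\left(-8,-2 \right)} 69 = - 29 \left(9 - -2\right) 69 = - 29 \left(9 + 2\right) 69 = \left(-29\right) 11 \cdot 69 = \left(-319\right) 69 = -22011$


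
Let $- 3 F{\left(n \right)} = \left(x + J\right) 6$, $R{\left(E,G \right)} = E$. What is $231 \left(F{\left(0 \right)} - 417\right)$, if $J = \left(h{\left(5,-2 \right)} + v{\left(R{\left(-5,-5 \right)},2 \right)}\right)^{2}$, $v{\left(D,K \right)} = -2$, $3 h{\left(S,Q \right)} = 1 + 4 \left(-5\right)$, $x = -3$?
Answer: $- \frac{381073}{3} \approx -1.2702 \cdot 10^{5}$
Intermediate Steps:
$h{\left(S,Q \right)} = - \frac{19}{3}$ ($h{\left(S,Q \right)} = \frac{1 + 4 \left(-5\right)}{3} = \frac{1 - 20}{3} = \frac{1}{3} \left(-19\right) = - \frac{19}{3}$)
$J = \frac{625}{9}$ ($J = \left(- \frac{19}{3} - 2\right)^{2} = \left(- \frac{25}{3}\right)^{2} = \frac{625}{9} \approx 69.444$)
$F{\left(n \right)} = - \frac{1196}{9}$ ($F{\left(n \right)} = - \frac{\left(-3 + \frac{625}{9}\right) 6}{3} = - \frac{\frac{598}{9} \cdot 6}{3} = \left(- \frac{1}{3}\right) \frac{1196}{3} = - \frac{1196}{9}$)
$231 \left(F{\left(0 \right)} - 417\right) = 231 \left(- \frac{1196}{9} - 417\right) = 231 \left(- \frac{4949}{9}\right) = - \frac{381073}{3}$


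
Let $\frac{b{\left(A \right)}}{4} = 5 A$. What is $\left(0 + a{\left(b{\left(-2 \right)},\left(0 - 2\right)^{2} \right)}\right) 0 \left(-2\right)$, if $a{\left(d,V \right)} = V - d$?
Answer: $0$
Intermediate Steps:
$b{\left(A \right)} = 20 A$ ($b{\left(A \right)} = 4 \cdot 5 A = 20 A$)
$\left(0 + a{\left(b{\left(-2 \right)},\left(0 - 2\right)^{2} \right)}\right) 0 \left(-2\right) = \left(0 + \left(\left(0 - 2\right)^{2} - 20 \left(-2\right)\right)\right) 0 \left(-2\right) = \left(0 + \left(\left(-2\right)^{2} - -40\right)\right) 0 = \left(0 + \left(4 + 40\right)\right) 0 = \left(0 + 44\right) 0 = 44 \cdot 0 = 0$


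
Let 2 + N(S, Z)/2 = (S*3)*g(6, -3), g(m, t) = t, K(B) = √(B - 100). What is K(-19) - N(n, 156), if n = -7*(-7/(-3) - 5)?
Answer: 340 + I*√119 ≈ 340.0 + 10.909*I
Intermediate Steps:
K(B) = √(-100 + B)
n = 56/3 (n = -7*(-7*(-⅓) - 5) = -7*(7/3 - 5) = -7*(-8/3) = 56/3 ≈ 18.667)
N(S, Z) = -4 - 18*S (N(S, Z) = -4 + 2*((S*3)*(-3)) = -4 + 2*((3*S)*(-3)) = -4 + 2*(-9*S) = -4 - 18*S)
K(-19) - N(n, 156) = √(-100 - 19) - (-4 - 18*56/3) = √(-119) - (-4 - 336) = I*√119 - 1*(-340) = I*√119 + 340 = 340 + I*√119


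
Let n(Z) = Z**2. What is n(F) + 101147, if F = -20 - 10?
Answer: 102047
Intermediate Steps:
F = -30
n(F) + 101147 = (-30)**2 + 101147 = 900 + 101147 = 102047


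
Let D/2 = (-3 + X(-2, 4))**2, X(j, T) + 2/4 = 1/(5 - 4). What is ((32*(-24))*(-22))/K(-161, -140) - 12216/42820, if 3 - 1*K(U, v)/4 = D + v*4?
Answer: 29024462/3928735 ≈ 7.3877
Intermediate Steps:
X(j, T) = 1/2 (X(j, T) = -1/2 + 1/(5 - 4) = -1/2 + 1/1 = -1/2 + 1 = 1/2)
D = 25/2 (D = 2*(-3 + 1/2)**2 = 2*(-5/2)**2 = 2*(25/4) = 25/2 ≈ 12.500)
K(U, v) = -38 - 16*v (K(U, v) = 12 - 4*(25/2 + v*4) = 12 - 4*(25/2 + 4*v) = 12 + (-50 - 16*v) = -38 - 16*v)
((32*(-24))*(-22))/K(-161, -140) - 12216/42820 = ((32*(-24))*(-22))/(-38 - 16*(-140)) - 12216/42820 = (-768*(-22))/(-38 + 2240) - 12216*1/42820 = 16896/2202 - 3054/10705 = 16896*(1/2202) - 3054/10705 = 2816/367 - 3054/10705 = 29024462/3928735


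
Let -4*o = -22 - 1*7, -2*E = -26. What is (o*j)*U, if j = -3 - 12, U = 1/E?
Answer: -435/52 ≈ -8.3654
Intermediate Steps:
E = 13 (E = -1/2*(-26) = 13)
U = 1/13 ≈ 0.076923
j = -15
o = 29/4 (o = -(-22 - 1*7)/4 = -(-22 - 7)/4 = -1/4*(-29) = 29/4 ≈ 7.2500)
(o*j)*U = ((29/4)*(-15))*(1/13) = -435/4*1/13 = -435/52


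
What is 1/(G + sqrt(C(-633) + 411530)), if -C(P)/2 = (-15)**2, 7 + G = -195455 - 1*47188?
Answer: -24265/5887861142 - sqrt(102770)/29439305710 ≈ -4.1321e-6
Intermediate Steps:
G = -242650 (G = -7 + (-195455 - 1*47188) = -7 + (-195455 - 47188) = -7 - 242643 = -242650)
C(P) = -450 (C(P) = -2*(-15)**2 = -2*225 = -450)
1/(G + sqrt(C(-633) + 411530)) = 1/(-242650 + sqrt(-450 + 411530)) = 1/(-242650 + sqrt(411080)) = 1/(-242650 + 2*sqrt(102770))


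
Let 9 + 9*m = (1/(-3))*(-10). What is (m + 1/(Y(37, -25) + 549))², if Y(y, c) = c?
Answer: 78872161/200165904 ≈ 0.39403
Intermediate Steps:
m = -17/27 (m = -1 + ((1/(-3))*(-10))/9 = -1 + ((1*(-⅓))*(-10))/9 = -1 + (-⅓*(-10))/9 = -1 + (⅑)*(10/3) = -1 + 10/27 = -17/27 ≈ -0.62963)
(m + 1/(Y(37, -25) + 549))² = (-17/27 + 1/(-25 + 549))² = (-17/27 + 1/524)² = (-8881/14148)² = 78872161/200165904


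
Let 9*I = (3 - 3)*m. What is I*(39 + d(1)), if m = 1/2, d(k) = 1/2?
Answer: 0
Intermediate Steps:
d(k) = 1/2
m = 1/2 ≈ 0.50000
I = 0 (I = ((3 - 3)*(1/2))/9 = (0*(1/2))/9 = (1/9)*0 = 0)
I*(39 + d(1)) = 0*(39 + 1/2) = 0*(79/2) = 0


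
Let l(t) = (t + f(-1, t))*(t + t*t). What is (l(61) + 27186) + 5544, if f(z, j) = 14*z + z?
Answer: 206702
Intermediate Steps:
f(z, j) = 15*z
l(t) = (-15 + t)*(t + t²) (l(t) = (t + 15*(-1))*(t + t*t) = (t - 15)*(t + t²) = (-15 + t)*(t + t²))
(l(61) + 27186) + 5544 = (61*(-15 + 61² - 14*61) + 27186) + 5544 = (61*(-15 + 3721 - 854) + 27186) + 5544 = (61*2852 + 27186) + 5544 = (173972 + 27186) + 5544 = 201158 + 5544 = 206702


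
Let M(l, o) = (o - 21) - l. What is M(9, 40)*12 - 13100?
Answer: -12980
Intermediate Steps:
M(l, o) = -21 + o - l (M(l, o) = (-21 + o) - l = -21 + o - l)
M(9, 40)*12 - 13100 = (-21 + 40 - 1*9)*12 - 13100 = (-21 + 40 - 9)*12 - 13100 = 10*12 - 13100 = 120 - 13100 = -12980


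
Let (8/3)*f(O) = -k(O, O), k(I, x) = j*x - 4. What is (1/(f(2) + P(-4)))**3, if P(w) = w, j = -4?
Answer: 8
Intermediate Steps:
k(I, x) = -4 - 4*x (k(I, x) = -4*x - 4 = -4 - 4*x)
f(O) = 3/2 + 3*O/2 (f(O) = 3*(-(-4 - 4*O))/8 = 3*(4 + 4*O)/8 = 3/2 + 3*O/2)
(1/(f(2) + P(-4)))**3 = (1/((3/2 + (3/2)*2) - 4))**3 = (1/((3/2 + 3) - 4))**3 = (1/(9/2 - 4))**3 = (1/(1/2))**3 = 2**3 = 8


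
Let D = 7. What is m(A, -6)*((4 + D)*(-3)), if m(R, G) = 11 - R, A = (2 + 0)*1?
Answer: -297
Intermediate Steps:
A = 2 (A = 2*1 = 2)
m(A, -6)*((4 + D)*(-3)) = (11 - 1*2)*((4 + 7)*(-3)) = (11 - 2)*(11*(-3)) = 9*(-33) = -297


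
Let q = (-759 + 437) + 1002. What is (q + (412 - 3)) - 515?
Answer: 574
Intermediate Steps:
q = 680 (q = -322 + 1002 = 680)
(q + (412 - 3)) - 515 = (680 + (412 - 3)) - 515 = (680 + 409) - 515 = 1089 - 515 = 574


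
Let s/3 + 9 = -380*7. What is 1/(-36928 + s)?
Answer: -1/44935 ≈ -2.2254e-5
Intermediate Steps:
s = -8007 (s = -27 + 3*(-380*7) = -27 + 3*(-2660) = -27 - 7980 = -8007)
1/(-36928 + s) = 1/(-36928 - 8007) = 1/(-44935) = -1/44935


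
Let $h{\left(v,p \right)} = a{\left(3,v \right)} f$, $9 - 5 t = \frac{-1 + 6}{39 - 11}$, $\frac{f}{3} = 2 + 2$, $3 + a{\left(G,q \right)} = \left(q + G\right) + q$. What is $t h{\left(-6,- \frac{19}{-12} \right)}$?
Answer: $- \frac{8892}{35} \approx -254.06$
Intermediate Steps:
$a{\left(G,q \right)} = -3 + G + 2 q$ ($a{\left(G,q \right)} = -3 + \left(\left(q + G\right) + q\right) = -3 + \left(\left(G + q\right) + q\right) = -3 + \left(G + 2 q\right) = -3 + G + 2 q$)
$f = 12$ ($f = 3 \left(2 + 2\right) = 3 \cdot 4 = 12$)
$t = \frac{247}{140}$ ($t = \frac{9}{5} - \frac{\left(-1 + 6\right) \frac{1}{39 - 11}}{5} = \frac{9}{5} - \frac{5 \cdot \frac{1}{28}}{5} = \frac{9}{5} - \frac{1}{28} = \frac{247}{140} \approx 1.7643$)
$h{\left(v,p \right)} = 24 v$ ($h{\left(v,p \right)} = \left(-3 + 3 + 2 v\right) 12 = 2 v 12 = 24 v$)
$t h{\left(-6,- \frac{19}{-12} \right)} = \frac{247 \cdot 24 \left(-6\right)}{140} = \frac{247}{140} \left(-144\right) = - \frac{8892}{35}$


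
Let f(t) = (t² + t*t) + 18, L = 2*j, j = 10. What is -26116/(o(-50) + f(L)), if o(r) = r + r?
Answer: -13058/359 ≈ -36.373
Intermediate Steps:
L = 20 (L = 2*10 = 20)
f(t) = 18 + 2*t² (f(t) = (t² + t²) + 18 = 2*t² + 18 = 18 + 2*t²)
o(r) = 2*r
-26116/(o(-50) + f(L)) = -26116/(2*(-50) + (18 + 2*20²)) = -26116/(-100 + (18 + 2*400)) = -26116/(-100 + (18 + 800)) = -26116/(-100 + 818) = -26116/718 = -26116*1/718 = -13058/359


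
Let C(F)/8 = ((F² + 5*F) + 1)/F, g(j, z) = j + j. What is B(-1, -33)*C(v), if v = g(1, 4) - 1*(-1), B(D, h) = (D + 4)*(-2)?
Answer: -400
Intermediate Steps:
g(j, z) = 2*j
B(D, h) = -8 - 2*D (B(D, h) = (4 + D)*(-2) = -8 - 2*D)
v = 3 (v = 2*1 - 1*(-1) = 2 + 1 = 3)
C(F) = 8*(1 + F² + 5*F)/F (C(F) = 8*(((F² + 5*F) + 1)/F) = 8*((1 + F² + 5*F)/F) = 8*(1 + F² + 5*F)/F)
B(-1, -33)*C(v) = (-8 - 2*(-1))*(40 + 8*3 + 8/3) = (-8 + 2)*(40 + 24 + 8*(⅓)) = -6*(40 + 24 + 8/3) = -6*200/3 = -400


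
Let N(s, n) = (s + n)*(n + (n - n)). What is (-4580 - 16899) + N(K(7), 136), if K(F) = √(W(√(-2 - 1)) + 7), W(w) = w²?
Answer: -2711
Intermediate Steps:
K(F) = 2 (K(F) = √((√(-2 - 1))² + 7) = √((√(-3))² + 7) = √((I*√3)² + 7) = √(-3 + 7) = √4 = 2)
N(s, n) = n*(n + s) (N(s, n) = (n + s)*(n + 0) = (n + s)*n = n*(n + s))
(-4580 - 16899) + N(K(7), 136) = (-4580 - 16899) + 136*(136 + 2) = -21479 + 136*138 = -21479 + 18768 = -2711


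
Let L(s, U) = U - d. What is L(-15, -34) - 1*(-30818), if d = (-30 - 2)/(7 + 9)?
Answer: 30786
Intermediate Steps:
d = -2 (d = -32/16 = -32*1/16 = -2)
L(s, U) = 2 + U (L(s, U) = U - 1*(-2) = U + 2 = 2 + U)
L(-15, -34) - 1*(-30818) = (2 - 34) - 1*(-30818) = -32 + 30818 = 30786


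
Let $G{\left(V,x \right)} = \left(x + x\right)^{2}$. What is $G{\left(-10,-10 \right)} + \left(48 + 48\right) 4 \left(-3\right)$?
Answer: $-752$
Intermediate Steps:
$G{\left(V,x \right)} = 4 x^{2}$ ($G{\left(V,x \right)} = \left(2 x\right)^{2} = 4 x^{2}$)
$G{\left(-10,-10 \right)} + \left(48 + 48\right) 4 \left(-3\right) = 4 \left(-10\right)^{2} + \left(48 + 48\right) 4 \left(-3\right) = 4 \cdot 100 + 96 \left(-12\right) = 400 - 1152 = -752$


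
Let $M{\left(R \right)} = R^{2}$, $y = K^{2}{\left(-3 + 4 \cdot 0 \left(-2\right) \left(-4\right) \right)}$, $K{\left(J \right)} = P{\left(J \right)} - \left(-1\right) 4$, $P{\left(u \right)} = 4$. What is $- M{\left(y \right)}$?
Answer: $-4096$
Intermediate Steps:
$K{\left(J \right)} = 8$ ($K{\left(J \right)} = 4 - \left(-1\right) 4 = 4 - -4 = 4 + 4 = 8$)
$y = 64$ ($y = 8^{2} = 64$)
$- M{\left(y \right)} = - 64^{2} = \left(-1\right) 4096 = -4096$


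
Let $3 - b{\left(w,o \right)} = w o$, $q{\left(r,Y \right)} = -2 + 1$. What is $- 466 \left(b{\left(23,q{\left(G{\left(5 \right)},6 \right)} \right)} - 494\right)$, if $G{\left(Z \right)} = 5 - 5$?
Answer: $218088$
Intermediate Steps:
$G{\left(Z \right)} = 0$
$q{\left(r,Y \right)} = -1$
$b{\left(w,o \right)} = 3 - o w$ ($b{\left(w,o \right)} = 3 - w o = 3 - o w$)
$- 466 \left(b{\left(23,q{\left(G{\left(5 \right)},6 \right)} \right)} - 494\right) = - 466 \left(\left(3 - \left(-1\right) 23\right) - 494\right) = - 466 \left(\left(3 + 23\right) - 494\right) = - 466 \left(26 - 494\right) = \left(-466\right) \left(-468\right) = 218088$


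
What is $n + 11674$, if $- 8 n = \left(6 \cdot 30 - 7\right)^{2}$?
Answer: $\frac{63463}{8} \approx 7932.9$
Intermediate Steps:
$n = - \frac{29929}{8}$ ($n = - \frac{\left(6 \cdot 30 - 7\right)^{2}}{8} = - \frac{\left(180 - 7\right)^{2}}{8} = - \frac{173^{2}}{8} = \left(- \frac{1}{8}\right) 29929 = - \frac{29929}{8} \approx -3741.1$)
$n + 11674 = - \frac{29929}{8} + 11674 = \frac{63463}{8}$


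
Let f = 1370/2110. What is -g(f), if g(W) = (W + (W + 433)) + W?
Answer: -91774/211 ≈ -434.95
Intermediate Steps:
f = 137/211 (f = 1370*(1/2110) = 137/211 ≈ 0.64929)
g(W) = 433 + 3*W (g(W) = (W + (433 + W)) + W = (433 + 2*W) + W = 433 + 3*W)
-g(f) = -(433 + 3*(137/211)) = -(433 + 411/211) = -1*91774/211 = -91774/211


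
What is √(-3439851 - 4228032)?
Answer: 3*I*√851987 ≈ 2769.1*I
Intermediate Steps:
√(-3439851 - 4228032) = √(-7667883) = 3*I*√851987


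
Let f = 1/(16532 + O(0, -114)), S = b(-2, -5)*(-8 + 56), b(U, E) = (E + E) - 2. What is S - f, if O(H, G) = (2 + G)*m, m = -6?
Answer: -9909505/17204 ≈ -576.00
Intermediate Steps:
b(U, E) = -2 + 2*E (b(U, E) = 2*E - 2 = -2 + 2*E)
O(H, G) = -12 - 6*G (O(H, G) = (2 + G)*(-6) = -12 - 6*G)
S = -576 (S = (-2 + 2*(-5))*(-8 + 56) = (-2 - 10)*48 = -12*48 = -576)
f = 1/17204 (f = 1/(16532 + (-12 - 6*(-114))) = 1/(16532 + (-12 + 684)) = 1/(16532 + 672) = 1/17204 ≈ 5.8126e-5)
S - f = -576 - 1*1/17204 = -576 - 1/17204 = -9909505/17204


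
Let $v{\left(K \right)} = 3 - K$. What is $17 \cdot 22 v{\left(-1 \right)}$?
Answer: $1496$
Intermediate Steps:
$17 \cdot 22 v{\left(-1 \right)} = 17 \cdot 22 \left(3 - -1\right) = 374 \left(3 + 1\right) = 374 \cdot 4 = 1496$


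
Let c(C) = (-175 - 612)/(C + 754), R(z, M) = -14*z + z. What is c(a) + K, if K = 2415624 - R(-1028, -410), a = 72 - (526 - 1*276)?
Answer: 1383700973/576 ≈ 2.4023e+6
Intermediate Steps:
R(z, M) = -13*z
a = -178 (a = 72 - (526 - 276) = 72 - 1*250 = 72 - 250 = -178)
c(C) = -787/(754 + C)
K = 2402260 (K = 2415624 - (-13)*(-1028) = 2415624 - 1*13364 = 2415624 - 13364 = 2402260)
c(a) + K = -787/(754 - 178) + 2402260 = -787/576 + 2402260 = 1383700973/576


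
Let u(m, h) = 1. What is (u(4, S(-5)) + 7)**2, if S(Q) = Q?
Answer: 64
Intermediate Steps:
(u(4, S(-5)) + 7)**2 = (1 + 7)**2 = 8**2 = 64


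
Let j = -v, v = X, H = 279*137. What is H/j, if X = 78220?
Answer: -38223/78220 ≈ -0.48866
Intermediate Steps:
H = 38223
v = 78220
j = -78220 (j = -1*78220 = -78220)
H/j = 38223/(-78220) = 38223*(-1/78220) = -38223/78220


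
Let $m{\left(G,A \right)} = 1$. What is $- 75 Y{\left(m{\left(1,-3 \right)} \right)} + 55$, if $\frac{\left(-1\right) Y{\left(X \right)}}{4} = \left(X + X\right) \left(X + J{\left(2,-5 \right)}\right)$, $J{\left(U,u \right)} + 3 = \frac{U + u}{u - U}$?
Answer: $- \frac{6215}{7} \approx -887.86$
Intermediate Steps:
$J{\left(U,u \right)} = -3 + \frac{U + u}{u - U}$
$Y{\left(X \right)} = - 8 X \left(- \frac{18}{7} + X\right)$ ($Y{\left(X \right)} = - 4 \left(X + X\right) \left(X + \frac{2 \left(-5 - 4\right)}{2 - -5}\right) = - 4 \cdot 2 X \left(X + \frac{2 \left(-5 - 4\right)}{2 + 5}\right) = - 4 \cdot 2 X \left(X + 2 \cdot \frac{1}{7} \left(-9\right)\right) = - 4 \cdot 2 X \left(X - \frac{18}{7}\right) = - 4 \cdot 2 X \left(- \frac{18}{7} + X\right) = - 8 X \left(- \frac{18}{7} + X\right)$)
$- 75 Y{\left(m{\left(1,-3 \right)} \right)} + 55 = - 75 \cdot \frac{8}{7} \cdot 1 \left(18 - 7\right) + 55 = - 75 \cdot \frac{8}{7} \cdot 1 \cdot 11 + 55 = \left(-75\right) \frac{88}{7} + 55 = - \frac{6600}{7} + 55 = - \frac{6215}{7}$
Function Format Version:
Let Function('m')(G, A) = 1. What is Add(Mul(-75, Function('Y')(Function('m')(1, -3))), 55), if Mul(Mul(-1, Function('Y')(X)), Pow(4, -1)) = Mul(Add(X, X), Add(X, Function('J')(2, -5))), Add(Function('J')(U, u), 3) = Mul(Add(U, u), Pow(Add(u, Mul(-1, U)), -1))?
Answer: Rational(-6215, 7) ≈ -887.86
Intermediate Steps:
Function('J')(U, u) = Add(-3, Mul(Pow(Add(u, Mul(-1, U)), -1), Add(U, u))) (Function('J')(U, u) = Add(-3, Mul(Add(U, u), Pow(Add(u, Mul(-1, U)), -1))) = Add(-3, Mul(Pow(Add(u, Mul(-1, U)), -1), Add(U, u))))
Function('Y')(X) = Mul(-8, X, Add(Rational(-18, 7), X)) (Function('Y')(X) = Mul(-4, Mul(Add(X, X), Add(X, Mul(2, Pow(Add(2, Mul(-1, -5)), -1), Add(-5, Mul(-2, 2)))))) = Mul(-4, Mul(Mul(2, X), Add(X, Mul(2, Pow(Add(2, 5), -1), Add(-5, -4))))) = Mul(-4, Mul(Mul(2, X), Add(X, Mul(2, Pow(7, -1), -9)))) = Mul(-4, Mul(Mul(2, X), Add(X, Mul(2, Rational(1, 7), -9)))) = Mul(-4, Mul(Mul(2, X), Add(X, Rational(-18, 7)))) = Mul(-4, Mul(Mul(2, X), Add(Rational(-18, 7), X))) = Mul(-4, Mul(2, X, Add(Rational(-18, 7), X))) = Mul(-8, X, Add(Rational(-18, 7), X)))
Add(Mul(-75, Function('Y')(Function('m')(1, -3))), 55) = Add(Mul(-75, Mul(Rational(8, 7), 1, Add(18, Mul(-7, 1)))), 55) = Add(Mul(-75, Mul(Rational(8, 7), 1, Add(18, -7))), 55) = Add(Mul(-75, Mul(Rational(8, 7), 1, 11)), 55) = Add(Mul(-75, Rational(88, 7)), 55) = Add(Rational(-6600, 7), 55) = Rational(-6215, 7)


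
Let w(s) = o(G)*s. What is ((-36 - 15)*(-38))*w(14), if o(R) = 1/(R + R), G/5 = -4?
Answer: -6783/10 ≈ -678.30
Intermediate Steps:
G = -20 (G = 5*(-4) = -20)
o(R) = 1/(2*R)
w(s) = -s/40 (w(s) = ((½)/(-20))*s = ((½)*(-1/20))*s = -s/40)
((-36 - 15)*(-38))*w(14) = ((-36 - 15)*(-38))*(-1/40*14) = -51*(-38)*(-7/20) = 1938*(-7/20) = -6783/10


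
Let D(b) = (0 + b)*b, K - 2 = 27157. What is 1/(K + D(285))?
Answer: 1/108384 ≈ 9.2265e-6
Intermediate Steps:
K = 27159 (K = 2 + 27157 = 27159)
D(b) = b² (D(b) = b*b = b²)
1/(K + D(285)) = 1/(27159 + 285²) = 1/(27159 + 81225) = 1/108384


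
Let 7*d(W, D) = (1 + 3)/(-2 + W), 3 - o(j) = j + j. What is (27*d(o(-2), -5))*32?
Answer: 3456/35 ≈ 98.743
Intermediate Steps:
o(j) = 3 - 2*j (o(j) = 3 - (j + j) = 3 - 2*j)
d(W, D) = 4/(7*(-2 + W)) (d(W, D) = ((1 + 3)/(-2 + W))/7 = (4/(-2 + W))/7 = 4/(7*(-2 + W)))
(27*d(o(-2), -5))*32 = (27*(4/(7*(-2 + (3 - 2*(-2))))))*32 = (27*(4/(7*(-2 + (3 + 4)))))*32 = (27*(4/(7*(-2 + 7))))*32 = (27*((4/7)/5))*32 = (27*((4/7)*(⅕)))*32 = (27*(4/35))*32 = (108/35)*32 = 3456/35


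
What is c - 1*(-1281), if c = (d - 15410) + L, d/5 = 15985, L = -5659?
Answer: 60137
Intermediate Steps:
d = 79925 (d = 5*15985 = 79925)
c = 58856 (c = (79925 - 15410) - 5659 = 64515 - 5659 = 58856)
c - 1*(-1281) = 58856 - 1*(-1281) = 58856 + 1281 = 60137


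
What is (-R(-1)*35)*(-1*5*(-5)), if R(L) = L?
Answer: 875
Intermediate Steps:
(-R(-1)*35)*(-1*5*(-5)) = (-1*(-1)*35)*(-1*5*(-5)) = (1*35)*(-5*(-5)) = 35*25 = 875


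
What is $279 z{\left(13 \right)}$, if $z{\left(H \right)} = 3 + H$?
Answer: $4464$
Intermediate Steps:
$279 z{\left(13 \right)} = 279 \left(3 + 13\right) = 279 \cdot 16 = 4464$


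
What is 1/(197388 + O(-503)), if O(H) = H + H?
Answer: 1/196382 ≈ 5.0921e-6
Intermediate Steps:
O(H) = 2*H
1/(197388 + O(-503)) = 1/(197388 + 2*(-503)) = 1/(197388 - 1006) = 1/196382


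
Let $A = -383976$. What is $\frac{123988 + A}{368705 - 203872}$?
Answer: $- \frac{259988}{164833} \approx -1.5773$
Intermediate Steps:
$\frac{123988 + A}{368705 - 203872} = \frac{123988 - 383976}{368705 - 203872} = - \frac{259988}{164833}$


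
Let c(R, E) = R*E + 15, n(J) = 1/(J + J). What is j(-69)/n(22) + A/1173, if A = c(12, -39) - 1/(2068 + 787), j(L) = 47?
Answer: 6924262904/3348915 ≈ 2067.6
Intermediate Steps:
n(J) = 1/(2*J)
c(R, E) = 15 + E*R (c(R, E) = E*R + 15 = 15 + E*R)
A = -1293316/2855 (A = (15 - 39*12) - 1/(2068 + 787) = (15 - 468) - 1/2855 = -453 - 1*1/2855 = -453 - 1/2855 = -1293316/2855 ≈ -453.00)
j(-69)/n(22) + A/1173 = 47/(((1/2)/22)) - 1293316/2855/1173 = 47/(((1/2)*(1/22))) - 1293316/2855*1/1173 = 47/(1/44) - 1293316/3348915 = 47*44 - 1293316/3348915 = 2068 - 1293316/3348915 = 6924262904/3348915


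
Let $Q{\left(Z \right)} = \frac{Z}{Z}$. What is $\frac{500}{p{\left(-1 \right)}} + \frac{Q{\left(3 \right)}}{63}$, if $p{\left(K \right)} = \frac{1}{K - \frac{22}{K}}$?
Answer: $\frac{661501}{63} \approx 10500.0$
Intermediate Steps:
$Q{\left(Z \right)} = 1$
$\frac{500}{p{\left(-1 \right)}} + \frac{Q{\left(3 \right)}}{63} = \frac{500}{\left(-1\right) \frac{1}{-22 + \left(-1\right)^{2}}} + 1 \cdot \frac{1}{63} = \frac{500}{\left(-1\right) \frac{1}{-22 + 1}} + 1 \cdot \frac{1}{63} = \frac{500}{\left(-1\right) \frac{1}{-21}} + \frac{1}{63} = \frac{500}{\left(-1\right) \left(- \frac{1}{21}\right)} + \frac{1}{63} = 500 \frac{1}{\frac{1}{21}} + \frac{1}{63} = 500 \cdot 21 + \frac{1}{63} = 10500 + \frac{1}{63} = \frac{661501}{63}$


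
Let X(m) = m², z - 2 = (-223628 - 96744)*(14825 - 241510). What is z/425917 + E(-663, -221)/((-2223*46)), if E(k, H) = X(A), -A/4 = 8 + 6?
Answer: 3713167635044182/21776710293 ≈ 1.7051e+5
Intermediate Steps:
z = 72623526822 (z = 2 + (-223628 - 96744)*(14825 - 241510) = 2 - 320372*(-226685) = 2 + 72623526820 = 72623526822)
A = -56 (A = -4*(8 + 6) = -4*14 = -56)
E(k, H) = 3136 (E(k, H) = (-56)² = 3136)
z/425917 + E(-663, -221)/((-2223*46)) = 72623526822/425917 + 3136/((-2223*46)) = 72623526822*(1/425917) + 3136/(-102258) = 72623526822/425917 + 3136*(-1/102258) = 72623526822/425917 - 1568/51129 = 3713167635044182/21776710293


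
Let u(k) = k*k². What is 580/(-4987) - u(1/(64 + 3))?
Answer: -174447527/1499905081 ≈ -0.11631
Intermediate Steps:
u(k) = k³
580/(-4987) - u(1/(64 + 3)) = 580/(-4987) - (1/(64 + 3))³ = 580*(-1/4987) - (1/67)³ = -580/4987 - (1/67)³ = -580/4987 - 1*1/300763 = -580/4987 - 1/300763 = -174447527/1499905081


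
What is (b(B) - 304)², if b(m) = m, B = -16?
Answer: 102400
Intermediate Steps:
(b(B) - 304)² = (-16 - 304)² = (-320)² = 102400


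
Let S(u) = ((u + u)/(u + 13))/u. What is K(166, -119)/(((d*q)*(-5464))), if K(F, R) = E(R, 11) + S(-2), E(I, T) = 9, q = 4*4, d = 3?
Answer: -101/2884992 ≈ -3.5009e-5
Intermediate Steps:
q = 16
S(u) = 2/(13 + u) (S(u) = ((2*u)/(13 + u))/u = (2*u/(13 + u))/u = 2/(13 + u))
K(F, R) = 101/11 (K(F, R) = 9 + 2/(13 - 2) = 9 + 2/11 = 101/11)
K(166, -119)/(((d*q)*(-5464))) = 101/(11*(((3*16)*(-5464)))) = 101/(11*((48*(-5464)))) = (101/11)/(-262272) = (101/11)*(-1/262272) = -101/2884992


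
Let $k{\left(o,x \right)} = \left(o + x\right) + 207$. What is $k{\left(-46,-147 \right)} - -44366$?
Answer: $44380$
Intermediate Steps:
$k{\left(o,x \right)} = 207 + o + x$
$k{\left(-46,-147 \right)} - -44366 = \left(207 - 46 - 147\right) - -44366 = 14 + 44366 = 44380$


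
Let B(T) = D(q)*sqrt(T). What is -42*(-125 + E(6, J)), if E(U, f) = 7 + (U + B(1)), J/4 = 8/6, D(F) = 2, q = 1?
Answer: 4620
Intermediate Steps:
J = 16/3 (J = 4*(8/6) = 4*(8*(1/6)) = 4*(4/3) = 16/3 ≈ 5.3333)
B(T) = 2*sqrt(T)
E(U, f) = 9 + U (E(U, f) = 7 + (U + 2*sqrt(1)) = 7 + (U + 2*1) = 7 + (U + 2) = 7 + (2 + U) = 9 + U)
-42*(-125 + E(6, J)) = -42*(-125 + (9 + 6)) = -42*(-125 + 15) = -42*(-110) = 4620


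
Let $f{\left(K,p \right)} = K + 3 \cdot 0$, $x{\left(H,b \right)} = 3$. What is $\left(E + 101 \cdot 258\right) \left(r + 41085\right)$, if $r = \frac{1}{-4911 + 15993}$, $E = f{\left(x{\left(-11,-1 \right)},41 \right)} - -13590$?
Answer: $\frac{6017752584707}{3694} \approx 1.6291 \cdot 10^{9}$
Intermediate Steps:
$f{\left(K,p \right)} = K$ ($f{\left(K,p \right)} = K + 0 = K$)
$E = 13593$ ($E = 3 - -13590 = 3 + 13590 = 13593$)
$r = \frac{1}{11082} \approx 9.0236 \cdot 10^{-5}$
$\left(E + 101 \cdot 258\right) \left(r + 41085\right) = \left(13593 + 101 \cdot 258\right) \left(\frac{1}{11082} + 41085\right) = \left(13593 + 26058\right) \frac{455303971}{11082} = 39651 \cdot \frac{455303971}{11082} = \frac{6017752584707}{3694}$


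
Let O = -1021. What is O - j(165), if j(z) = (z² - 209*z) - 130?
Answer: 6369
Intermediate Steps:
j(z) = -130 + z² - 209*z
O - j(165) = -1021 - (-130 + 165² - 209*165) = -1021 - (-130 + 27225 - 34485) = -1021 - 1*(-7390) = -1021 + 7390 = 6369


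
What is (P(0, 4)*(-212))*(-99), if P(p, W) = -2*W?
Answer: -167904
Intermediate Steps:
(P(0, 4)*(-212))*(-99) = (-2*4*(-212))*(-99) = -8*(-212)*(-99) = 1696*(-99) = -167904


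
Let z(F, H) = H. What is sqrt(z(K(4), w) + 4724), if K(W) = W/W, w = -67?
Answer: sqrt(4657) ≈ 68.242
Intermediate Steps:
K(W) = 1
sqrt(z(K(4), w) + 4724) = sqrt(-67 + 4724) = sqrt(4657)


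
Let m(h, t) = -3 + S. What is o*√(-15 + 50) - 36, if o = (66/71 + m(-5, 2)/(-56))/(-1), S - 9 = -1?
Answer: -36 - 3341*√35/3976 ≈ -40.971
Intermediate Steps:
S = 8 (S = 9 - 1 = 8)
m(h, t) = 5 (m(h, t) = -3 + 8 = 5)
o = -3341/3976 (o = (66/71 + 5/(-56))/(-1) = (66*(1/71) + 5*(-1/56))*(-1) = (66/71 - 5/56)*(-1) = (3341/3976)*(-1) = -3341/3976 ≈ -0.84029)
o*√(-15 + 50) - 36 = -3341*√(-15 + 50)/3976 - 36 = -3341*√35/3976 - 36 = -36 - 3341*√35/3976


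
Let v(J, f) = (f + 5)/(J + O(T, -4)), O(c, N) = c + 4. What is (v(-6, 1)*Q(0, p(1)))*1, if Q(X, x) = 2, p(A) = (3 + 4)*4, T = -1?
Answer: -4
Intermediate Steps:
p(A) = 28 (p(A) = 7*4 = 28)
O(c, N) = 4 + c
v(J, f) = (5 + f)/(3 + J) (v(J, f) = (f + 5)/(J + (4 - 1)) = (5 + f)/(J + 3) = (5 + f)/(3 + J))
(v(-6, 1)*Q(0, p(1)))*1 = (((5 + 1)/(3 - 6))*2)*1 = ((6/(-3))*2)*1 = (-⅓*6*2)*1 = -2*2*1 = -4*1 = -4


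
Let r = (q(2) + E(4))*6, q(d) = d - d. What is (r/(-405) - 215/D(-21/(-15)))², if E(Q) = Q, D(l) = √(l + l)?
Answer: 4212254021/255150 + 344*√70/189 ≈ 16524.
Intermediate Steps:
q(d) = 0
D(l) = √2*√l (D(l) = √(2*l) = √2*√l)
r = 24 (r = (0 + 4)*6 = 4*6 = 24)
(r/(-405) - 215/D(-21/(-15)))² = (24/(-405) - 215*√42/(42*√(-1/(-15))))² = (24*(-1/405) - 215*√70/14)² = (-8/135 - 215*√70/14)²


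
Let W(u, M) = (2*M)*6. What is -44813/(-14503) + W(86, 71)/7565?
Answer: 351366901/109715195 ≈ 3.2025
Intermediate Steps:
W(u, M) = 12*M
-44813/(-14503) + W(86, 71)/7565 = -44813/(-14503) + (12*71)/7565 = -44813*(-1/14503) + 852*(1/7565) = 44813/14503 + 852/7565 = 351366901/109715195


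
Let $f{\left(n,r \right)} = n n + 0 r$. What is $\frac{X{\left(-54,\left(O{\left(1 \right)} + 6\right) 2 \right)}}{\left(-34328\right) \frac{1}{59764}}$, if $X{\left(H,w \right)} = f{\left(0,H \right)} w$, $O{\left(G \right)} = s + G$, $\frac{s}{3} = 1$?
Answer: $0$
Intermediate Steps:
$s = 3$ ($s = 3 \cdot 1 = 3$)
$f{\left(n,r \right)} = n^{2}$ ($f{\left(n,r \right)} = n^{2} + 0 = n^{2}$)
$O{\left(G \right)} = 3 + G$
$X{\left(H,w \right)} = 0$ ($X{\left(H,w \right)} = 0^{2} w = 0 w = 0$)
$\frac{X{\left(-54,\left(O{\left(1 \right)} + 6\right) 2 \right)}}{\left(-34328\right) \frac{1}{59764}} = \frac{0}{\left(-34328\right) \frac{1}{59764}} = \frac{0}{- \frac{8582}{14941}} = 0 \left(- \frac{14941}{8582}\right) = 0$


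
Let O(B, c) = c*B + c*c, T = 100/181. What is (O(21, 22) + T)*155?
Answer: 26555530/181 ≈ 1.4672e+5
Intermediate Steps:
T = 100/181 (T = 100*(1/181) = 100/181 ≈ 0.55249)
O(B, c) = c² + B*c (O(B, c) = B*c + c² = c² + B*c)
(O(21, 22) + T)*155 = (22*(21 + 22) + 100/181)*155 = (22*43 + 100/181)*155 = (946 + 100/181)*155 = (171326/181)*155 = 26555530/181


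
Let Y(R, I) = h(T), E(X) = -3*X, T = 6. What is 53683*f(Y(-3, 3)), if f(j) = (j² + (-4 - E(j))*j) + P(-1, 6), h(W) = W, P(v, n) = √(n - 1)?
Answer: 6441960 + 53683*√5 ≈ 6.5620e+6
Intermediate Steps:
P(v, n) = √(-1 + n)
Y(R, I) = 6
f(j) = √5 + j² + j*(-4 + 3*j) (f(j) = (j² + (-4 - (-3)*j)*j) + √(-1 + 6) = (j² + (-4 + 3*j)*j) + √5 = (j² + j*(-4 + 3*j)) + √5 = √5 + j² + j*(-4 + 3*j))
53683*f(Y(-3, 3)) = 53683*(√5 - 4*6 + 4*6²) = 53683*(√5 - 24 + 4*36) = 53683*(√5 - 24 + 144) = 53683*(120 + √5) = 6441960 + 53683*√5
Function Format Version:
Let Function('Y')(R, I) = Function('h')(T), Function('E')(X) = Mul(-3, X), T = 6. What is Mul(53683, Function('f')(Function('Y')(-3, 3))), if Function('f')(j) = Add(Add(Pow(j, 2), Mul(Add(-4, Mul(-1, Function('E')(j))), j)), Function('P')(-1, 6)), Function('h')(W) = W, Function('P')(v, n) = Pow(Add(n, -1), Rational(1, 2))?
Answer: Add(6441960, Mul(53683, Pow(5, Rational(1, 2)))) ≈ 6.5620e+6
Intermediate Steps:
Function('P')(v, n) = Pow(Add(-1, n), Rational(1, 2))
Function('Y')(R, I) = 6
Function('f')(j) = Add(Pow(5, Rational(1, 2)), Pow(j, 2), Mul(j, Add(-4, Mul(3, j)))) (Function('f')(j) = Add(Add(Pow(j, 2), Mul(Add(-4, Mul(-1, Mul(-3, j))), j)), Pow(Add(-1, 6), Rational(1, 2))) = Add(Add(Pow(j, 2), Mul(Add(-4, Mul(3, j)), j)), Pow(5, Rational(1, 2))) = Add(Add(Pow(j, 2), Mul(j, Add(-4, Mul(3, j)))), Pow(5, Rational(1, 2))) = Add(Pow(5, Rational(1, 2)), Pow(j, 2), Mul(j, Add(-4, Mul(3, j)))))
Mul(53683, Function('f')(Function('Y')(-3, 3))) = Mul(53683, Add(Pow(5, Rational(1, 2)), Mul(-4, 6), Mul(4, Pow(6, 2)))) = Mul(53683, Add(Pow(5, Rational(1, 2)), -24, Mul(4, 36))) = Mul(53683, Add(Pow(5, Rational(1, 2)), -24, 144)) = Mul(53683, Add(120, Pow(5, Rational(1, 2)))) = Add(6441960, Mul(53683, Pow(5, Rational(1, 2))))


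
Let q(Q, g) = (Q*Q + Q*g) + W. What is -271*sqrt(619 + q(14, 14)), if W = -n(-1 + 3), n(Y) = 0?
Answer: -271*sqrt(1011) ≈ -8616.8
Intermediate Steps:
W = 0 (W = -1*0 = 0)
q(Q, g) = Q**2 + Q*g (q(Q, g) = (Q*Q + Q*g) + 0 = (Q**2 + Q*g) + 0 = Q**2 + Q*g)
-271*sqrt(619 + q(14, 14)) = -271*sqrt(619 + 14*(14 + 14)) = -271*sqrt(619 + 14*28) = -271*sqrt(619 + 392) = -271*sqrt(1011)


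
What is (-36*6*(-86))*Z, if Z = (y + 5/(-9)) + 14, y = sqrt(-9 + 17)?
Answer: 249744 + 37152*sqrt(2) ≈ 3.0229e+5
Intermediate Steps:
y = 2*sqrt(2) (y = sqrt(8) = 2*sqrt(2) ≈ 2.8284)
Z = 121/9 + 2*sqrt(2) (Z = (2*sqrt(2) + 5/(-9)) + 14 = (2*sqrt(2) + 5*(-1/9)) + 14 = (2*sqrt(2) - 5/9) + 14 = (-5/9 + 2*sqrt(2)) + 14 = 121/9 + 2*sqrt(2) ≈ 16.273)
(-36*6*(-86))*Z = (-36*6*(-86))*(121/9 + 2*sqrt(2)) = (-18*12*(-86))*(121/9 + 2*sqrt(2)) = (-216*(-86))*(121/9 + 2*sqrt(2)) = 18576*(121/9 + 2*sqrt(2)) = 249744 + 37152*sqrt(2)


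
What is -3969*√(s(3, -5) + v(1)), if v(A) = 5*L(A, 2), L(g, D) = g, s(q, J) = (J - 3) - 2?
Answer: -3969*I*√5 ≈ -8875.0*I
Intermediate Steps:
s(q, J) = -5 + J (s(q, J) = (-3 + J) - 2 = -5 + J)
v(A) = 5*A
-3969*√(s(3, -5) + v(1)) = -3969*√((-5 - 5) + 5*1) = -3969*√(-10 + 5) = -3969*I*√5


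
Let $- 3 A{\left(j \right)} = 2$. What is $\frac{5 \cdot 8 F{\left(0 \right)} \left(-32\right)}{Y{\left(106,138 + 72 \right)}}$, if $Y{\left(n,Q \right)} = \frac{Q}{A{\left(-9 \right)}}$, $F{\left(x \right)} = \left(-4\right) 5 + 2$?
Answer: $- \frac{512}{7} \approx -73.143$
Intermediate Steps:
$A{\left(j \right)} = - \frac{2}{3}$ ($A{\left(j \right)} = \left(- \frac{1}{3}\right) 2 = - \frac{2}{3}$)
$F{\left(x \right)} = -18$ ($F{\left(x \right)} = -20 + 2 = -18$)
$Y{\left(n,Q \right)} = - \frac{3 Q}{2}$ ($Y{\left(n,Q \right)} = \frac{Q}{- \frac{2}{3}} = Q \left(- \frac{3}{2}\right) = - \frac{3 Q}{2}$)
$\frac{5 \cdot 8 F{\left(0 \right)} \left(-32\right)}{Y{\left(106,138 + 72 \right)}} = \frac{5 \cdot 8 \left(-18\right) \left(-32\right)}{\left(- \frac{3}{2}\right) \left(138 + 72\right)} = \frac{40 \left(-18\right) \left(-32\right)}{\left(- \frac{3}{2}\right) 210} = \frac{\left(-720\right) \left(-32\right)}{-315} = 23040 \left(- \frac{1}{315}\right) = - \frac{512}{7}$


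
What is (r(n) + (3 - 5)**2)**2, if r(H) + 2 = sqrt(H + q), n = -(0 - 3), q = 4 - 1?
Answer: (2 + sqrt(6))**2 ≈ 19.798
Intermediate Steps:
q = 3
n = 3 (n = -1*(-3) = 3)
r(H) = -2 + sqrt(3 + H) (r(H) = -2 + sqrt(H + 3) = -2 + sqrt(3 + H))
(r(n) + (3 - 5)**2)**2 = ((-2 + sqrt(3 + 3)) + (3 - 5)**2)**2 = ((-2 + sqrt(6)) + (-2)**2)**2 = ((-2 + sqrt(6)) + 4)**2 = (2 + sqrt(6))**2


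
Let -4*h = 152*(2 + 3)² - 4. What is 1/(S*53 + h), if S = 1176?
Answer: 1/61379 ≈ 1.6292e-5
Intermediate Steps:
h = -949 (h = -(152*(2 + 3)² - 4)/4 = -(152*5² - 4)/4 = -(152*25 - 4)/4 = -(3800 - 4)/4 = -¼*3796 = -949)
1/(S*53 + h) = 1/(1176*53 - 949) = 1/(62328 - 949) = 1/61379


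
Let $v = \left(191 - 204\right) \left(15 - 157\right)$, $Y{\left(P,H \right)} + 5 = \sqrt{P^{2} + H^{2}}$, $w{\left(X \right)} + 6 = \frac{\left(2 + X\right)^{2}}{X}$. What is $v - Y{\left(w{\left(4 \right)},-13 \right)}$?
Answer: $1851 - \sqrt{178} \approx 1837.7$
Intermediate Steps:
$w{\left(X \right)} = -6 + \frac{\left(2 + X\right)^{2}}{X}$
$Y{\left(P,H \right)} = -5 + \sqrt{H^{2} + P^{2}}$ ($Y{\left(P,H \right)} = -5 + \sqrt{P^{2} + H^{2}} = -5 + \sqrt{H^{2} + P^{2}}$)
$v = 1846$ ($v = \left(-13\right) \left(-142\right) = 1846$)
$v - Y{\left(w{\left(4 \right)},-13 \right)} = 1846 - \left(-5 + \sqrt{\left(-13\right)^{2} + \left(-6 + \frac{\left(2 + 4\right)^{2}}{4}\right)^{2}}\right) = 1846 - \left(-5 + \sqrt{169 + \left(-6 + \frac{6^{2}}{4}\right)^{2}}\right) = 1846 - \left(-5 + \sqrt{169 + \left(-6 + \frac{1}{4} \cdot 36\right)^{2}}\right) = 1846 - \left(-5 + \sqrt{169 + \left(-6 + 9\right)^{2}}\right) = 1846 - \left(-5 + \sqrt{169 + 3^{2}}\right) = 1846 - \left(-5 + \sqrt{169 + 9}\right) = 1846 - \left(-5 + \sqrt{178}\right) = 1846 + \left(5 - \sqrt{178}\right) = 1851 - \sqrt{178}$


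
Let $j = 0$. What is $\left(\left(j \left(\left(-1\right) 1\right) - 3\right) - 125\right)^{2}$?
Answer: $16384$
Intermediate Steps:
$\left(\left(j \left(\left(-1\right) 1\right) - 3\right) - 125\right)^{2} = \left(\left(0 \left(\left(-1\right) 1\right) - 3\right) - 125\right)^{2} = \left(\left(0 \left(-1\right) - 3\right) - 125\right)^{2} = \left(\left(0 - 3\right) - 125\right)^{2} = \left(-3 - 125\right)^{2} = \left(-128\right)^{2} = 16384$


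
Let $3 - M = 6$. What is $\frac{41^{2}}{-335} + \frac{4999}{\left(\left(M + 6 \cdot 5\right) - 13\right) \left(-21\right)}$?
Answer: $- \frac{2168879}{98490} \approx -22.021$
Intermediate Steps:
$M = -3$ ($M = 3 - 6 = -3$)
$\frac{41^{2}}{-335} + \frac{4999}{\left(\left(M + 6 \cdot 5\right) - 13\right) \left(-21\right)} = \frac{41^{2}}{-335} + \frac{4999}{\left(\left(-3 + 6 \cdot 5\right) - 13\right) \left(-21\right)} = 1681 \left(- \frac{1}{335}\right) + \frac{4999}{\left(\left(-3 + 30\right) - 13\right) \left(-21\right)} = - \frac{1681}{335} + \frac{4999}{\left(27 - 13\right) \left(-21\right)} = - \frac{1681}{335} + \frac{4999}{14 \left(-21\right)} = - \frac{1681}{335} + \frac{4999}{-294} = - \frac{1681}{335} + 4999 \left(- \frac{1}{294}\right) = - \frac{1681}{335} - \frac{4999}{294} = - \frac{2168879}{98490}$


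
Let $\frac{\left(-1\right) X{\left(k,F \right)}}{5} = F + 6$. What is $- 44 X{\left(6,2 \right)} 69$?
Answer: $121440$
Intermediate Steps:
$X{\left(k,F \right)} = -30 - 5 F$ ($X{\left(k,F \right)} = - 5 \left(F + 6\right) = - 5 \left(6 + F\right) = -30 - 5 F$)
$- 44 X{\left(6,2 \right)} 69 = - 44 \left(-30 - 10\right) 69 = \left(-44\right) \left(-40\right) 69 = 1760 \cdot 69 = 121440$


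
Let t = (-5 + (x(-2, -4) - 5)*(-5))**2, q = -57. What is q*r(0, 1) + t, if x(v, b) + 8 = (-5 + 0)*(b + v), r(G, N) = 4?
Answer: 7872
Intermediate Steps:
x(v, b) = -8 - 5*b - 5*v (x(v, b) = -8 + (-5 + 0)*(b + v) = -8 - 5*(b + v) = -8 + (-5*b - 5*v) = -8 - 5*b - 5*v)
t = 8100 (t = (-5 + ((-8 - 5*(-4) - 5*(-2)) - 5)*(-5))**2 = (-5 + ((-8 + 20 + 10) - 5)*(-5))**2 = (-5 + (22 - 5)*(-5))**2 = (-5 + 17*(-5))**2 = (-5 - 85)**2 = (-90)**2 = 8100)
q*r(0, 1) + t = -57*4 + 8100 = -228 + 8100 = 7872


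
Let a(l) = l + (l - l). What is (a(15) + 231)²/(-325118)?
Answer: -30258/162559 ≈ -0.18614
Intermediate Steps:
a(l) = l (a(l) = l + 0 = l)
(a(15) + 231)²/(-325118) = (15 + 231)²/(-325118) = 246²*(-1/325118) = 60516*(-1/325118) = -30258/162559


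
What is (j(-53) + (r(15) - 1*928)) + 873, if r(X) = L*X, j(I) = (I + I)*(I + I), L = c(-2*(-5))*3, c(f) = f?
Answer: 11631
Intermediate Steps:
L = 30 (L = -2*(-5)*3 = 10*3 = 30)
j(I) = 4*I² (j(I) = (2*I)*(2*I) = 4*I²)
r(X) = 30*X
(j(-53) + (r(15) - 1*928)) + 873 = (4*(-53)² + (30*15 - 1*928)) + 873 = (4*2809 + (450 - 928)) + 873 = (11236 - 478) + 873 = 10758 + 873 = 11631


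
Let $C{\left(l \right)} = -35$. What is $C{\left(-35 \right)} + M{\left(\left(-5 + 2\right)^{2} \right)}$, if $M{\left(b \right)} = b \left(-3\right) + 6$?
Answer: $-56$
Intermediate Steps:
$M{\left(b \right)} = 6 - 3 b$ ($M{\left(b \right)} = - 3 b + 6 = 6 - 3 b$)
$C{\left(-35 \right)} + M{\left(\left(-5 + 2\right)^{2} \right)} = -35 + \left(6 - 3 \left(-5 + 2\right)^{2}\right) = -35 + \left(6 - 3 \left(-3\right)^{2}\right) = -35 + \left(6 - 27\right) = -35 - 21 = -56$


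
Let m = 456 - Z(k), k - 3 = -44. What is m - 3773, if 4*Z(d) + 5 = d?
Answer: -6611/2 ≈ -3305.5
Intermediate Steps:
k = -41 (k = 3 - 44 = -41)
Z(d) = -5/4 + d/4
m = 935/2 (m = 456 - (-5/4 + (¼)*(-41)) = 456 - (-5/4 - 41/4) = 456 - 1*(-23/2) = 456 + 23/2 = 935/2 ≈ 467.50)
m - 3773 = 935/2 - 3773 = -6611/2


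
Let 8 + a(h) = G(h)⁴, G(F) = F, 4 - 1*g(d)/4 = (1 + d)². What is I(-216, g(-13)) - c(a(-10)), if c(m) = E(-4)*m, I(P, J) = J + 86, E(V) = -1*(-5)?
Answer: -50434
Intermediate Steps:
g(d) = 16 - 4*(1 + d)²
E(V) = 5
a(h) = -8 + h⁴
I(P, J) = 86 + J
c(m) = 5*m
I(-216, g(-13)) - c(a(-10)) = (86 + (16 - 4*(1 - 13)²)) - 5*(-8 + (-10)⁴) = (86 + (16 - 4*(-12)²)) - 5*(-8 + 10000) = (86 + (16 - 4*144)) - 5*9992 = (86 + (16 - 576)) - 1*49960 = (86 - 560) - 49960 = -474 - 49960 = -50434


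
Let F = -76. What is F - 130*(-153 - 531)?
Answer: 88844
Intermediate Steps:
F - 130*(-153 - 531) = -76 - 130*(-153 - 531) = -76 - 130*(-684) = -76 + 88920 = 88844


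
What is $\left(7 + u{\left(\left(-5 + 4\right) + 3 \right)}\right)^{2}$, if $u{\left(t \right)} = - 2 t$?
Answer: $9$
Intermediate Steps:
$\left(7 + u{\left(\left(-5 + 4\right) + 3 \right)}\right)^{2} = \left(7 - 2 \left(\left(-5 + 4\right) + 3\right)\right)^{2} = \left(7 - 2 \left(-1 + 3\right)\right)^{2} = \left(7 - 4\right)^{2} = 3^{2} = 9$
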